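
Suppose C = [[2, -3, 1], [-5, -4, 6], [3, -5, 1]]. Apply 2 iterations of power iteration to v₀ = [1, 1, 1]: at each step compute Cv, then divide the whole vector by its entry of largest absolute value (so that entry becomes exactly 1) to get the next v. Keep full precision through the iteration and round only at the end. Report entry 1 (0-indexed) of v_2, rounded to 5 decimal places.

Cv0 = (0.000000, -3.000000, -1.000000); divide by -3.000000 → v1 = (0.000000, 1.000000, 0.333333)
Cv1 = (-2.666667, -2.000000, -4.666667); divide by -4.666667 → v2 = (0.571429, 0.428571, 1.000000)
Requested entry of v2: 6/14 = 0.42857

0.42857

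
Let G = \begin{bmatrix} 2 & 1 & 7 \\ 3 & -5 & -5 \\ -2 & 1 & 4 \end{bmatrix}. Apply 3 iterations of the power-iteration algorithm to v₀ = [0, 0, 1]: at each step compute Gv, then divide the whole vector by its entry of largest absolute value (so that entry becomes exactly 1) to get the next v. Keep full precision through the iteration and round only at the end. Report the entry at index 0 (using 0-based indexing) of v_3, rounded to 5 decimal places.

1.00000

Gv0 = (7.000000, -5.000000, 4.000000); divide by 7.000000 → v1 = (1.000000, -0.714286, 0.571429)
Gv1 = (5.285714, 3.714286, -0.428571); divide by 5.285714 → v2 = (1.000000, 0.702703, -0.081081)
Gv2 = (2.135135, -0.108108, -1.621622); divide by 2.135135 → v3 = (1.000000, -0.050633, -0.759494)
Requested entry of v3: 79/79 = 1.00000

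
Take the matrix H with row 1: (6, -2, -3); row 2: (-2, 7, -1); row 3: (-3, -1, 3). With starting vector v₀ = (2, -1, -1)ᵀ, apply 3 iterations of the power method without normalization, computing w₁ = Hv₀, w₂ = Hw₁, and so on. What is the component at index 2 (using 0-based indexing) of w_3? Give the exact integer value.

w1 = Hv₀ = (17, -10, -8)
w2 = Hw1 = (146, -96, -65)
w3 = Hw2 = (1263, -899, -537)
The requested component of w3 is -537.

-537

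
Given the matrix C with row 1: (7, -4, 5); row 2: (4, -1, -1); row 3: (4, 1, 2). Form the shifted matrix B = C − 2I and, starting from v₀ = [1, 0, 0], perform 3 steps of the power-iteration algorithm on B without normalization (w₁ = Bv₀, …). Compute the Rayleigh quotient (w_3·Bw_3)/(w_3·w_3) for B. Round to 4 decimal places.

B = C − 2I has rows (5, -4, 5); (4, -3, -1); (4, 1, 0)
w1 = Bv₀ = (5·1 + (-4)·0 + 5·0; 4·1 + (-3)·0 + (-1)·0; 4·1 + 1·0 + 0·0) = (5, 4, 4)
w2 = Bw1 = (5·5 + (-4)·4 + 5·4; 4·5 + (-3)·4 + (-1)·4; 4·5 + 1·4 + 0·4) = (29, 4, 24)
w3 = Bw2 = (249, 80, 120)
Bw3 = (1525, 636, 1076)
w3·Bw3 = 559725; w3·w3 = 82801; μ ≈ 559725/82801 = 6.7599

6.7599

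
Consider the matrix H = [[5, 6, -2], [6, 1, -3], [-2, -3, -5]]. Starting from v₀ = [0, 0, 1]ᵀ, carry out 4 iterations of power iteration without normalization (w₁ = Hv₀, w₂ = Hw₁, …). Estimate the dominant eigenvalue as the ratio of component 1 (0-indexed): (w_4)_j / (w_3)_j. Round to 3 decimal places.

w1 = Hv₀ = (5·0 + 6·0 + (-2)·1; 6·0 + 1·0 + (-3)·1; (-2)·0 + (-3)·0 + (-5)·1) = (-2, -3, -5)
w2 = Hw1 = (5·(-2) + 6·(-3) + (-2)·(-5); 6·(-2) + 1·(-3) + (-3)·(-5); (-2)·(-2) + (-3)·(-3) + (-5)·(-5)) = (-18, 0, 38)
w3 = Hw2 = (-166, -222, -154)
w4 = Hw3 = (-1854, -756, 1768)
Ratio at component: -756 / -222 = 3.405

λ ≈ 3.405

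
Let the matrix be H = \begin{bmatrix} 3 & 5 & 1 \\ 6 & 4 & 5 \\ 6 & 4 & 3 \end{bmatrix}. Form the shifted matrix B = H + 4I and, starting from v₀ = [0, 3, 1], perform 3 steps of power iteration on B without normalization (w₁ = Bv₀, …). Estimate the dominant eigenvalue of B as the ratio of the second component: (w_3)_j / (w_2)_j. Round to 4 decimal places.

μ ≈ 15.9929

B = H + 4I has rows (7, 5, 1); (6, 8, 5); (6, 4, 7)
w1 = Bv₀ = (16, 29, 19)
w2 = Bw1 = (276, 423, 345)
w3 = Bw2 = (4392, 6765, 5763)
Ratio: 6765/423 = 15.9929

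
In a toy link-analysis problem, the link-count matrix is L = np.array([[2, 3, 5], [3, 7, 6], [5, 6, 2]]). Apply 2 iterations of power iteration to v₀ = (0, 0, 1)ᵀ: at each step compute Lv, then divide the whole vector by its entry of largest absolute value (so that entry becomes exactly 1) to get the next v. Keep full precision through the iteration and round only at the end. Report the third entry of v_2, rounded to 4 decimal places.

0.9420

Lv0 = (5.00000, 6.00000, 2.00000); divide by 6.00000 → v1 = (0.83333, 1.00000, 0.33333)
Lv1 = (6.33333, 11.50000, 10.83333); divide by 11.50000 → v2 = (0.55072, 1.00000, 0.94203)
Requested entry of v2: 65/69 = 0.9420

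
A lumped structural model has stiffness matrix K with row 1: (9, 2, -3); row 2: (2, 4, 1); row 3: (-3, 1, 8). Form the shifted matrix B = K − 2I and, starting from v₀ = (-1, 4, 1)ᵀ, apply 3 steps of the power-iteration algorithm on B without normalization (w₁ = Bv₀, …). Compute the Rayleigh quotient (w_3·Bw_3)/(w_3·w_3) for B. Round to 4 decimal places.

B = K − 2I has rows (7, 2, -3); (2, 2, 1); (-3, 1, 6)
w1 = Bv₀ = (7·(-1) + 2·4 + (-3)·1; 2·(-1) + 2·4 + 1·1; (-3)·(-1) + 1·4 + 6·1) = (-2, 7, 13)
w2 = Bw1 = (7·(-2) + 2·7 + (-3)·13; 2·(-2) + 2·7 + 1·13; (-3)·(-2) + 1·7 + 6·13) = (-39, 23, 91)
w3 = Bw2 = (-500, 59, 686)
Bw3 = (-5440, -196, 5675)
w3·Bw3 = 6601486; w3·w3 = 724077; μ ≈ 6601486/724077 = 9.1171

μ ≈ 9.1171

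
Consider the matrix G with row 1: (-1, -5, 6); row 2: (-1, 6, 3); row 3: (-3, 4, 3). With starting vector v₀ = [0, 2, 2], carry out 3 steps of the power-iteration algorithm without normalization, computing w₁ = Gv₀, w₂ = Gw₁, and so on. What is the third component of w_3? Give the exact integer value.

w1 = Gv₀ = ((-1)·0 + (-5)·2 + 6·2; (-1)·0 + 6·2 + 3·2; (-3)·0 + 4·2 + 3·2) = (2, 18, 14)
w2 = Gw1 = ((-1)·2 + (-5)·18 + 6·14; (-1)·2 + 6·18 + 3·14; (-3)·2 + 4·18 + 3·14) = (-8, 148, 108)
w3 = Gw2 = (-84, 1220, 940)
The requested component of w3 is 940.

940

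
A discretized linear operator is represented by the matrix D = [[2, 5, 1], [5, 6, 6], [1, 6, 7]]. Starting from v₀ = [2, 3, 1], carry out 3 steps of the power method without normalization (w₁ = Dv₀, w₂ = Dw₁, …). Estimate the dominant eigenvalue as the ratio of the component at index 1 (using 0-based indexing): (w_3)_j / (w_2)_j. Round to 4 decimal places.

w1 = Dv₀ = (2·2 + 5·3 + 1·1; 5·2 + 6·3 + 6·1; 1·2 + 6·3 + 7·1) = (20, 34, 27)
w2 = Dw1 = (2·20 + 5·34 + 1·27; 5·20 + 6·34 + 6·27; 1·20 + 6·34 + 7·27) = (237, 466, 413)
w3 = Dw2 = (3217, 6459, 5924)
Ratio at component: 6459 / 466 = 13.8605

13.8605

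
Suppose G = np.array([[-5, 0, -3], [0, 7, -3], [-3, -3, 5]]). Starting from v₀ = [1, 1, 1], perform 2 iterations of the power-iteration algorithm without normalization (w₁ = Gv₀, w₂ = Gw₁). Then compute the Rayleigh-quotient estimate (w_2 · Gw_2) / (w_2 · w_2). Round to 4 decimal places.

-1.8821

w1 = Gv₀ = ((-5)·1 + 0·1 + (-3)·1; 0·1 + 7·1 + (-3)·1; (-3)·1 + (-3)·1 + 5·1) = (-8, 4, -1)
w2 = Gw1 = ((-5)·(-8) + 0·4 + (-3)·(-1); 0·(-8) + 7·4 + (-3)·(-1); (-3)·(-8) + (-3)·4 + 5·(-1)) = (43, 31, 7)
Gw2 = (-236, 196, -187)
w2·Gw2 = 43·(-236) + 31·196 + 7·(-187) = -5381; w2·w2 = 43·43 + 31·31 + 7·7 = 2859
λ ≈ -5381/2859 = -1.8821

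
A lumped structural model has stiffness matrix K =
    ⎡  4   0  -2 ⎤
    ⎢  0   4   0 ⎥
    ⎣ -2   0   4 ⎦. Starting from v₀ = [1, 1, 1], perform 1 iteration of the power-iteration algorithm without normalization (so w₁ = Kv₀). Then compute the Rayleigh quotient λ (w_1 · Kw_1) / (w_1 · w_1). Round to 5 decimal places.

w1 = Kv₀ = (4·1 + 0·1 + (-2)·1; 0·1 + 4·1 + 0·1; (-2)·1 + 0·1 + 4·1) = (2, 4, 2)
Kw1 = (4, 16, 4)
w1·Kw1 = 2·4 + 4·16 + 2·4 = 80; w1·w1 = 2·2 + 4·4 + 2·2 = 24
λ ≈ 80/24 = 3.33333

3.33333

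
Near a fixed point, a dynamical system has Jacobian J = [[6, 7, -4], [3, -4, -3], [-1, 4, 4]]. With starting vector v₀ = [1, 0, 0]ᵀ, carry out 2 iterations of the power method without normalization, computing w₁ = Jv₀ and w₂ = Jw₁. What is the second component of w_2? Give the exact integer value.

w1 = Jv₀ = (6·1 + 7·0 + (-4)·0; 3·1 + (-4)·0 + (-3)·0; (-1)·1 + 4·0 + 4·0) = (6, 3, -1)
w2 = Jw1 = (6·6 + 7·3 + (-4)·(-1); 3·6 + (-4)·3 + (-3)·(-1); (-1)·6 + 4·3 + 4·(-1)) = (61, 9, 2)
The requested component of w2 is 9.

9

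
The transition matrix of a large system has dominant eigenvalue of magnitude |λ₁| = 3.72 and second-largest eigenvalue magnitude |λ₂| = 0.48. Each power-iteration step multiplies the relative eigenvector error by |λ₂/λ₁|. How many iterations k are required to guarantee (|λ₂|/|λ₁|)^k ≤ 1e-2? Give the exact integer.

3

|λ₂/λ₁| = 0.48/3.72 = 0.12903
Need k ≥ ln(1e-2) / ln(0.12903) = -4.6052 / -2.0477 ≈ 2.249
Smallest integer k satisfying the bound: 3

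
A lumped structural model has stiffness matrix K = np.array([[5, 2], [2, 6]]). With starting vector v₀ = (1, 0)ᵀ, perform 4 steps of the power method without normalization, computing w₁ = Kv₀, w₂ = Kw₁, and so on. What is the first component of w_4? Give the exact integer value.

w1 = Kv₀ = (5·1 + 2·0; 2·1 + 6·0) = (5, 2)
w2 = Kw1 = (5·5 + 2·2; 2·5 + 6·2) = (29, 22)
w3 = Kw2 = (189, 190)
w4 = Kw3 = (1325, 1518)
The requested component of w4 is 1325.

1325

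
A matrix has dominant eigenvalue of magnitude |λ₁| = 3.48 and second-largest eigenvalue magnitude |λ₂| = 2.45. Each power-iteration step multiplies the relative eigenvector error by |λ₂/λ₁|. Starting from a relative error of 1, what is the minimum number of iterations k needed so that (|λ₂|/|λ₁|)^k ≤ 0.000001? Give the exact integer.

40

|λ₂/λ₁| = 2.45/3.48 = 0.70402
Need k ≥ ln(0.000001) / ln(0.70402) = -13.8155 / -0.3509 ≈ 39.367
Smallest integer k satisfying the bound: 40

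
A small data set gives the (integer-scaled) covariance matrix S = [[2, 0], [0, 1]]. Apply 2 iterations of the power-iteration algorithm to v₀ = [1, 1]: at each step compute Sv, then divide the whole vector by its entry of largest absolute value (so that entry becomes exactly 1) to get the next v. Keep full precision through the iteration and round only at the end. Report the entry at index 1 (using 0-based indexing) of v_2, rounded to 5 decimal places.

Sv0 = (2.000000, 1.000000); divide by 2.000000 → v1 = (1.000000, 0.500000)
Sv1 = (2.000000, 0.500000); divide by 2.000000 → v2 = (1.000000, 0.250000)
Requested entry of v2: 1/4 = 0.25000

0.25000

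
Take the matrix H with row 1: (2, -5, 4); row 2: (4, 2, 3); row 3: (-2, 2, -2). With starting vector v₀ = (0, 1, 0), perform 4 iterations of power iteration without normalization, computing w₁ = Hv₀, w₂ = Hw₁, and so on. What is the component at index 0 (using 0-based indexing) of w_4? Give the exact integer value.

258

w1 = Hv₀ = (2·0 + (-5)·1 + 4·0; 4·0 + 2·1 + 3·0; (-2)·0 + 2·1 + (-2)·0) = (-5, 2, 2)
w2 = Hw1 = (2·(-5) + (-5)·2 + 4·2; 4·(-5) + 2·2 + 3·2; (-2)·(-5) + 2·2 + (-2)·2) = (-12, -10, 10)
w3 = Hw2 = (66, -38, -16)
w4 = Hw3 = (258, 140, -176)
The requested component of w4 is 258.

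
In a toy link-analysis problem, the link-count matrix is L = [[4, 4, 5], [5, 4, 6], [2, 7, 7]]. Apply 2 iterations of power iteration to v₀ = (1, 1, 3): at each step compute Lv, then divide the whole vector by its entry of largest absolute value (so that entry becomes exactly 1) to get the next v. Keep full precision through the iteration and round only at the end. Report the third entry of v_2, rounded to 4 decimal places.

Lv0 = (23.00000, 27.00000, 30.00000); divide by 30.00000 → v1 = (0.76667, 0.90000, 1.00000)
Lv1 = (11.66667, 13.43333, 14.83333); divide by 14.83333 → v2 = (0.78652, 0.90562, 1.00000)
Requested entry of v2: 445/445 = 1.0000

1.0000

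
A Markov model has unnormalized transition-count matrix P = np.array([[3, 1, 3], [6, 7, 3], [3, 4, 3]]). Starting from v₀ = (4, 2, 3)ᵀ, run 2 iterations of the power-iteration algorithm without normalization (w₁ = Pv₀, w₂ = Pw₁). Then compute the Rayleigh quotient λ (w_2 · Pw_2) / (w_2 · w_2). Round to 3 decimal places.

w1 = Pv₀ = (3·4 + 1·2 + 3·3; 6·4 + 7·2 + 3·3; 3·4 + 4·2 + 3·3) = (23, 47, 29)
w2 = Pw1 = (3·23 + 1·47 + 3·29; 6·23 + 7·47 + 3·29; 3·23 + 4·47 + 3·29) = (203, 554, 344)
Pw2 = (2195, 6128, 3857)
w2·Pw2 = 203·2195 + 554·6128 + 344·3857 = 5167305; w2·w2 = 203·203 + 554·554 + 344·344 = 466461
λ ≈ 5167305/466461 = 11.078

λ ≈ 11.078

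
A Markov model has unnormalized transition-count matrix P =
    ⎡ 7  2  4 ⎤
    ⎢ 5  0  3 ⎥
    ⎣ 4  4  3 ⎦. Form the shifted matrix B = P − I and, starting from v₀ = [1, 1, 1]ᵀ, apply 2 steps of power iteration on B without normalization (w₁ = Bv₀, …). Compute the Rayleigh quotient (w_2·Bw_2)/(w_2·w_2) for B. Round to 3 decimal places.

B = P − I has rows (6, 2, 4); (5, -1, 3); (4, 4, 2)
w1 = Bv₀ = (6·1 + 2·1 + 4·1; 5·1 + (-1)·1 + 3·1; 4·1 + 4·1 + 2·1) = (12, 7, 10)
w2 = Bw1 = (6·12 + 2·7 + 4·10; 5·12 + (-1)·7 + 3·10; 4·12 + 4·7 + 2·10) = (126, 83, 96)
Bw2 = (1306, 835, 1028)
w2·Bw2 = 332549; w2·w2 = 31981; μ ≈ 332549/31981 = 10.398

10.398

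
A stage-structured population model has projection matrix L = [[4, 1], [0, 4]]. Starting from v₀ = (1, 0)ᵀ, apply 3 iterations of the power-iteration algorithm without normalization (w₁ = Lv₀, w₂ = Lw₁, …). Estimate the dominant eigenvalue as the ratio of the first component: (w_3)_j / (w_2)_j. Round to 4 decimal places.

w1 = Lv₀ = (4, 0)
w2 = Lw1 = (16, 0)
w3 = Lw2 = (64, 0)
Ratio at component: 64 / 16 = 4.0000

λ ≈ 4.0000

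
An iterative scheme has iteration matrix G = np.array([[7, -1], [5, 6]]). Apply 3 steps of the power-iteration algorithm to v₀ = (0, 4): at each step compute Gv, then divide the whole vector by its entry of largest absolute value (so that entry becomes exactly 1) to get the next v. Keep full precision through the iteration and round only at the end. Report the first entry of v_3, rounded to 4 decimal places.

1.0000

Gv0 = (-4.00000, 24.00000); divide by 24.00000 → v1 = (-0.16667, 1.00000)
Gv1 = (-2.16667, 5.16667); divide by 5.16667 → v2 = (-0.41935, 1.00000)
Gv2 = (-3.93548, 3.90323); divide by -3.93548 → v3 = (1.00000, -0.99180)
Requested entry of v3: -488/-488 = 1.0000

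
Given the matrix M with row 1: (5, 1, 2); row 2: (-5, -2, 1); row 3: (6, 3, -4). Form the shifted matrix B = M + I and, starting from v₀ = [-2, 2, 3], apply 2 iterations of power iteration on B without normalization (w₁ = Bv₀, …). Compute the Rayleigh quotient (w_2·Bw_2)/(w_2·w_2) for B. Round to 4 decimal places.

-3.8729

B = M + I has rows (6, 1, 2); (-5, -1, 1); (6, 3, -3)
w1 = Bv₀ = (6·(-2) + 1·2 + 2·3; (-5)·(-2) + (-1)·2 + 1·3; 6·(-2) + 3·2 + (-3)·3) = (-4, 11, -15)
w2 = Bw1 = (6·(-4) + 1·11 + 2·(-15); (-5)·(-4) + (-1)·11 + 1·(-15); 6·(-4) + 3·11 + (-3)·(-15)) = (-43, -6, 54)
Bw2 = (-156, 275, -438)
w2·Bw2 = -18594; w2·w2 = 4801; μ ≈ -18594/4801 = -3.8729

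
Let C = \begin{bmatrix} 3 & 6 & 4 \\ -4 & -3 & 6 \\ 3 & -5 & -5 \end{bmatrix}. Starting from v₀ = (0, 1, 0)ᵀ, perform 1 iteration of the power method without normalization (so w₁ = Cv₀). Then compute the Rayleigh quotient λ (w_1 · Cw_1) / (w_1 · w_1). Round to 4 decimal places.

w1 = Cv₀ = (3·0 + 6·1 + 4·0; (-4)·0 + (-3)·1 + 6·0; 3·0 + (-5)·1 + (-5)·0) = (6, -3, -5)
Cw1 = (-20, -45, 58)
w1·Cw1 = 6·(-20) + (-3)·(-45) + (-5)·58 = -275; w1·w1 = 6·6 + (-3)·(-3) + (-5)·(-5) = 70
λ ≈ -275/70 = -3.9286

λ ≈ -3.9286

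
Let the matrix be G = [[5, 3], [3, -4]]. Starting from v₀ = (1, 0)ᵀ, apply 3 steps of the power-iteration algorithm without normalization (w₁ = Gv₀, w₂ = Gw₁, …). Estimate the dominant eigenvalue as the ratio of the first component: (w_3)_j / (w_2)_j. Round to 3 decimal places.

w1 = Gv₀ = (5, 3)
w2 = Gw1 = (34, 3)
w3 = Gw2 = (179, 90)
Ratio at component: 179 / 34 = 5.265

λ ≈ 5.265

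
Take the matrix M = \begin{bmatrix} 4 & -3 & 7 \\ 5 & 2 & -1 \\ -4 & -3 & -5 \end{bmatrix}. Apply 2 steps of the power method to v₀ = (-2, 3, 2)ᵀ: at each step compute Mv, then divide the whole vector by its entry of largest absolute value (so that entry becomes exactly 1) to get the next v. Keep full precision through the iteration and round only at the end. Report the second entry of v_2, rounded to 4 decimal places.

-0.1882

Mv0 = (-3.00000, -6.00000, -11.00000); divide by -11.00000 → v1 = (0.27273, 0.54545, 1.00000)
Mv1 = (6.45455, 1.45455, -7.72727); divide by -7.72727 → v2 = (-0.83529, -0.18824, 1.00000)
Requested entry of v2: -16/85 = -0.1882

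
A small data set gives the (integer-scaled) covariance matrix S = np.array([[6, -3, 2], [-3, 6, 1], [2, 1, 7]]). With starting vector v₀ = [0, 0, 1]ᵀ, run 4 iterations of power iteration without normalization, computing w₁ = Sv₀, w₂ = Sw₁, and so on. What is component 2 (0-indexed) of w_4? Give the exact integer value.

w1 = Sv₀ = (6·0 + (-3)·0 + 2·1; (-3)·0 + 6·0 + 1·1; 2·0 + 1·0 + 7·1) = (2, 1, 7)
w2 = Sw1 = (6·2 + (-3)·1 + 2·7; (-3)·2 + 6·1 + 1·7; 2·2 + 1·1 + 7·7) = (23, 7, 54)
w3 = Sw2 = (225, 27, 431)
w4 = Sw3 = (2131, -82, 3494)
The requested component of w4 is 3494.

3494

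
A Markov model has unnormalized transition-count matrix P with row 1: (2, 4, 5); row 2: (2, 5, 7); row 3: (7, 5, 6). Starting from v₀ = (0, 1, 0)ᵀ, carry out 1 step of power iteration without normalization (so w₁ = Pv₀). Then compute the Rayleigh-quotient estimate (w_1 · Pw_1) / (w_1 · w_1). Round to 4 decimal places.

λ ≈ 14.6515

w1 = Pv₀ = (4, 5, 5)
Pw1 = (53, 68, 83)
w1·Pw1 = 4·53 + 5·68 + 5·83 = 967; w1·w1 = 4·4 + 5·5 + 5·5 = 66
λ ≈ 967/66 = 14.6515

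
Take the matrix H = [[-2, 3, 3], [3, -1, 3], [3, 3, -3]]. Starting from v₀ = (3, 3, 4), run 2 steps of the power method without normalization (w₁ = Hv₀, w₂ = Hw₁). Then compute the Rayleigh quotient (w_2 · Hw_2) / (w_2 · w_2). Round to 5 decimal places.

2.74261

w1 = Hv₀ = ((-2)·3 + 3·3 + 3·4; 3·3 + (-1)·3 + 3·4; 3·3 + 3·3 + (-3)·4) = (15, 18, 6)
w2 = Hw1 = ((-2)·15 + 3·18 + 3·6; 3·15 + (-1)·18 + 3·6; 3·15 + 3·18 + (-3)·6) = (42, 45, 81)
Hw2 = (294, 324, 18)
w2·Hw2 = 42·294 + 45·324 + 81·18 = 28386; w2·w2 = 42·42 + 45·45 + 81·81 = 10350
λ ≈ 28386/10350 = 2.74261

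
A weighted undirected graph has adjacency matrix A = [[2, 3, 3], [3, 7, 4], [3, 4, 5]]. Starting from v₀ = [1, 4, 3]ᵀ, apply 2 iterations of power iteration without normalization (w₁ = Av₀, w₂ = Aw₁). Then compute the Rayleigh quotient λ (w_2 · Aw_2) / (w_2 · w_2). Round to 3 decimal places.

w1 = Av₀ = (23, 43, 34)
w2 = Aw1 = (277, 506, 411)
Aw2 = (3305, 6017, 4910)
w2·Aw2 = 277·3305 + 506·6017 + 411·4910 = 5978097; w2·w2 = 277·277 + 506·506 + 411·411 = 501686
λ ≈ 5978097/501686 = 11.916

11.916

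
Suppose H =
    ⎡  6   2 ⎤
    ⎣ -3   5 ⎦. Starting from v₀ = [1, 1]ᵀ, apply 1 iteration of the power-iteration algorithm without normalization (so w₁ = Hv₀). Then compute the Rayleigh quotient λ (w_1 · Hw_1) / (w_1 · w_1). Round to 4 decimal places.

w1 = Hv₀ = (6·1 + 2·1; (-3)·1 + 5·1) = (8, 2)
Hw1 = (52, -14)
w1·Hw1 = 8·52 + 2·(-14) = 388; w1·w1 = 8·8 + 2·2 = 68
λ ≈ 388/68 = 5.7059

5.7059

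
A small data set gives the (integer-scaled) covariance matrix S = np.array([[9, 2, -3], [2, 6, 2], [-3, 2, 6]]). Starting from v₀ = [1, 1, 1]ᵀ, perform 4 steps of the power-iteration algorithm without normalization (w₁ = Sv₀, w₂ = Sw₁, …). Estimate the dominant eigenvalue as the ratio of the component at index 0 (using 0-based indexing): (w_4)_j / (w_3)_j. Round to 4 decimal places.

10.4651

w1 = Sv₀ = (8, 10, 5)
w2 = Sw1 = (77, 86, 26)
w3 = Sw2 = (787, 722, 97)
w4 = Sw3 = (8236, 6100, -335)
Ratio at component: 8236 / 787 = 10.4651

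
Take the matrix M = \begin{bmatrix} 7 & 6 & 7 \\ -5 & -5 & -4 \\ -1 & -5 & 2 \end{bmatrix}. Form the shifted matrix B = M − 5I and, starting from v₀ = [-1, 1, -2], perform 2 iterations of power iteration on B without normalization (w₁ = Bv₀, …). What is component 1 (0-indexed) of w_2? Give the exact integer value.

B = M − 5I has rows (2, 6, 7); (-5, -10, -4); (-1, -5, -3)
w1 = Bv₀ = (-10, 3, 2)
w2 = Bw1 = (12, 12, -11)
Requested component of w2: 12

12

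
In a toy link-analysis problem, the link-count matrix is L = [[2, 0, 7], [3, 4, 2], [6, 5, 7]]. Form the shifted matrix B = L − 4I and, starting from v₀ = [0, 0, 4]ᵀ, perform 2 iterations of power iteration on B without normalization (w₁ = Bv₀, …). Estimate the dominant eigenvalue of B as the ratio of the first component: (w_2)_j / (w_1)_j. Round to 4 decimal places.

1.0000

B = L − 4I has rows (-2, 0, 7); (3, 0, 2); (6, 5, 3)
w1 = Bv₀ = ((-2)·0 + 0·0 + 7·4; 3·0 + 0·0 + 2·4; 6·0 + 5·0 + 3·4) = (28, 8, 12)
w2 = Bw1 = ((-2)·28 + 0·8 + 7·12; 3·28 + 0·8 + 2·12; 6·28 + 5·8 + 3·12) = (28, 108, 244)
Ratio: 28/28 = 1.0000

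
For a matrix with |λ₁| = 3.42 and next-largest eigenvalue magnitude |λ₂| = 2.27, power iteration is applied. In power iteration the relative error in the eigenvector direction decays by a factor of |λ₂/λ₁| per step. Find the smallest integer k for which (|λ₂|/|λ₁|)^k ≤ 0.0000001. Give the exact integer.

40

|λ₂/λ₁| = 2.27/3.42 = 0.66374
Need k ≥ ln(0.0000001) / ln(0.66374) = -16.1181 / -0.4099 ≈ 39.326
Smallest integer k satisfying the bound: 40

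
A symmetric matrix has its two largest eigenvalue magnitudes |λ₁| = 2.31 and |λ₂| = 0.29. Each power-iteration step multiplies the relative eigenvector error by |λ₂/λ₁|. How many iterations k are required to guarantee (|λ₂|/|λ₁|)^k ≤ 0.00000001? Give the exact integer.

|λ₂/λ₁| = 0.29/2.31 = 0.12554
Need k ≥ ln(0.00000001) / ln(0.12554) = -18.4207 / -2.0751 ≈ 8.877
Smallest integer k satisfying the bound: 9

9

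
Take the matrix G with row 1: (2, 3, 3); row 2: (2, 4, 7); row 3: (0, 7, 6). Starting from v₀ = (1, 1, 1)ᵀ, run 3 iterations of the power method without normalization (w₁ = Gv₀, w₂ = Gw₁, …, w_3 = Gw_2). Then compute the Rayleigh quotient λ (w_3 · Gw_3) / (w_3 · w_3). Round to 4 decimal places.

w1 = Gv₀ = (2·1 + 3·1 + 3·1; 2·1 + 4·1 + 7·1; 0·1 + 7·1 + 6·1) = (8, 13, 13)
w2 = Gw1 = (2·8 + 3·13 + 3·13; 2·8 + 4·13 + 7·13; 0·8 + 7·13 + 6·13) = (94, 159, 169)
w3 = Gw2 = (1172, 2007, 2127)
Gw3 = (14746, 25261, 26811)
w3·Gw3 = 1172·14746 + 2007·25261 + 2127·26811 = 125008136; w3·w3 = 1172·1172 + 2007·2007 + 2127·2127 = 9925762
λ ≈ 125008136/9925762 = 12.5943

λ ≈ 12.5943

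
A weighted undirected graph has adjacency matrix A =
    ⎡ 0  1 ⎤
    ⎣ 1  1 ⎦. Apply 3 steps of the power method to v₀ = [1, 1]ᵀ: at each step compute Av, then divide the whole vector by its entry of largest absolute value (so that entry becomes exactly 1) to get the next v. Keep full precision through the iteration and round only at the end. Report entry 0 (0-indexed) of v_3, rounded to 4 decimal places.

0.6000

Av0 = (1.00000, 2.00000); divide by 2.00000 → v1 = (0.50000, 1.00000)
Av1 = (1.00000, 1.50000); divide by 1.50000 → v2 = (0.66667, 1.00000)
Av2 = (1.00000, 1.66667); divide by 1.66667 → v3 = (0.60000, 1.00000)
Requested entry of v3: 3/5 = 0.6000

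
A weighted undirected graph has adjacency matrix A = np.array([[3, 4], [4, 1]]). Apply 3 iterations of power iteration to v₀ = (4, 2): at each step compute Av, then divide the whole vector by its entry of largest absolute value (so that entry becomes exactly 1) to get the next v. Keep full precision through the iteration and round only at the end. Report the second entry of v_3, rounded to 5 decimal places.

0.79442

Av0 = (20.000000, 18.000000); divide by 20.000000 → v1 = (1.000000, 0.900000)
Av1 = (6.600000, 4.900000); divide by 6.600000 → v2 = (1.000000, 0.742424)
Av2 = (5.969697, 4.742424); divide by 5.969697 → v3 = (1.000000, 0.794416)
Requested entry of v3: 626/788 = 0.79442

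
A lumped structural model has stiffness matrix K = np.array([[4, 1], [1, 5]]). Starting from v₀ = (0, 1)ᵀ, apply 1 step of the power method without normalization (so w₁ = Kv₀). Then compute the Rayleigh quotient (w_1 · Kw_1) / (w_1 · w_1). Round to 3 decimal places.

λ ≈ 5.346

w1 = Kv₀ = (4·0 + 1·1; 1·0 + 5·1) = (1, 5)
Kw1 = (9, 26)
w1·Kw1 = 1·9 + 5·26 = 139; w1·w1 = 1·1 + 5·5 = 26
λ ≈ 139/26 = 5.346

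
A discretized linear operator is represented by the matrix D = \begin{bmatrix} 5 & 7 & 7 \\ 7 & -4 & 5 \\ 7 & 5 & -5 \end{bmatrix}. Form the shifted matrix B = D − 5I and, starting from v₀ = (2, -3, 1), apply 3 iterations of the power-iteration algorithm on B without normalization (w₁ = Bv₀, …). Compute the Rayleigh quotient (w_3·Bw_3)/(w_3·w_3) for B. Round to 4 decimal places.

B = D − 5I has rows (0, 7, 7); (7, -9, 5); (7, 5, -10)
w1 = Bv₀ = (0·2 + 7·(-3) + 7·1; 7·2 + (-9)·(-3) + 5·1; 7·2 + 5·(-3) + (-10)·1) = (-14, 46, -11)
w2 = Bw1 = (0·(-14) + 7·46 + 7·(-11); 7·(-14) + (-9)·46 + 5·(-11); 7·(-14) + 5·46 + (-10)·(-11)) = (245, -567, 242)
w3 = Bw2 = (-2275, 8028, -3540)
Bw3 = (31416, -105877, 59615)
w3·Bw3 = -1132489056; w3·w3 = 82156009; μ ≈ -1132489056/82156009 = -13.7846

-13.7846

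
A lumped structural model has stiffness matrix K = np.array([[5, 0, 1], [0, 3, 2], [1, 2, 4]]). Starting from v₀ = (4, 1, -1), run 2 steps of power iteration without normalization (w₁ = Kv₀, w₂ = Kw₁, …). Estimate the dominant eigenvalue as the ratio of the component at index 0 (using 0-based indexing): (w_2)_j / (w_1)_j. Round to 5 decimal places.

w1 = Kv₀ = (5·4 + 0·1 + 1·(-1); 0·4 + 3·1 + 2·(-1); 1·4 + 2·1 + 4·(-1)) = (19, 1, 2)
w2 = Kw1 = (5·19 + 0·1 + 1·2; 0·19 + 3·1 + 2·2; 1·19 + 2·1 + 4·2) = (97, 7, 29)
Ratio at component: 97 / 19 = 5.10526

λ ≈ 5.10526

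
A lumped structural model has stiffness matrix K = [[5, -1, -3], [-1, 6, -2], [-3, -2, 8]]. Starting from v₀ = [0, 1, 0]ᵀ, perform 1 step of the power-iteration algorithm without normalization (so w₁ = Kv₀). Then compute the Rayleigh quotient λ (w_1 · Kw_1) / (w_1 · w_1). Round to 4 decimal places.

7.3415

w1 = Kv₀ = (-1, 6, -2)
Kw1 = (-5, 41, -25)
w1·Kw1 = (-1)·(-5) + 6·41 + (-2)·(-25) = 301; w1·w1 = (-1)·(-1) + 6·6 + (-2)·(-2) = 41
λ ≈ 301/41 = 7.3415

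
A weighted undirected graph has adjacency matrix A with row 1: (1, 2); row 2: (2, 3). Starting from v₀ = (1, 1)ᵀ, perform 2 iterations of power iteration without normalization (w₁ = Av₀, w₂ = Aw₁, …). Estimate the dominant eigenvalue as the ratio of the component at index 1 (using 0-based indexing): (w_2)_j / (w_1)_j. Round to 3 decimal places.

λ ≈ 4.200

w1 = Av₀ = (3, 5)
w2 = Aw1 = (13, 21)
Ratio at component: 21 / 5 = 4.200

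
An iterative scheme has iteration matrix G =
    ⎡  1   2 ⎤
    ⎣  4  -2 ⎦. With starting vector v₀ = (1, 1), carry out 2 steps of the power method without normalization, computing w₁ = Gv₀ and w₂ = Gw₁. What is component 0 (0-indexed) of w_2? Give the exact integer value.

w1 = Gv₀ = (1·1 + 2·1; 4·1 + (-2)·1) = (3, 2)
w2 = Gw1 = (1·3 + 2·2; 4·3 + (-2)·2) = (7, 8)
The requested component of w2 is 7.

7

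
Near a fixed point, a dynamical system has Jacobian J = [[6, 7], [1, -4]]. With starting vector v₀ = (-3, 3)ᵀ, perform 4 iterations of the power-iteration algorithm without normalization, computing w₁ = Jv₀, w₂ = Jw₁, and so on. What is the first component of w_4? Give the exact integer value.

-2859

w1 = Jv₀ = (6·(-3) + 7·3; 1·(-3) + (-4)·3) = (3, -15)
w2 = Jw1 = (6·3 + 7·(-15); 1·3 + (-4)·(-15)) = (-87, 63)
w3 = Jw2 = (-81, -339)
w4 = Jw3 = (-2859, 1275)
The requested component of w4 is -2859.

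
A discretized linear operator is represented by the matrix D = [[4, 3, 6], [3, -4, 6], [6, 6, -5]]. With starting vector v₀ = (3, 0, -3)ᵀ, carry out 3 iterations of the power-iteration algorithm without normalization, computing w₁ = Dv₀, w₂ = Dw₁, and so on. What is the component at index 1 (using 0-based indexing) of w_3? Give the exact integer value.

-1953

w1 = Dv₀ = (-6, -9, 33)
w2 = Dw1 = (147, 216, -255)
w3 = Dw2 = (-294, -1953, 3453)
The requested component of w3 is -1953.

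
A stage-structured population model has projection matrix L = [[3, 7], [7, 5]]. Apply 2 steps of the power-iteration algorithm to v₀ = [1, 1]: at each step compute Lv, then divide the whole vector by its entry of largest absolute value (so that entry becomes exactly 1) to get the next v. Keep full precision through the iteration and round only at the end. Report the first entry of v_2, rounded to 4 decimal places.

Lv0 = (10.00000, 12.00000); divide by 12.00000 → v1 = (0.83333, 1.00000)
Lv1 = (9.50000, 10.83333); divide by 10.83333 → v2 = (0.87692, 1.00000)
Requested entry of v2: 114/130 = 0.8769

0.8769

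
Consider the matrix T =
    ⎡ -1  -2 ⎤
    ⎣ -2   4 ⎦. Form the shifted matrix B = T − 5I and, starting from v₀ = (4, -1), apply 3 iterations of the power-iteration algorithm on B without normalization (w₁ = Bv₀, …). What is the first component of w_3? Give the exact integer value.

-978

B = T − 5I has rows (-6, -2); (-2, -1)
w1 = Bv₀ = ((-6)·4 + (-2)·(-1); (-2)·4 + (-1)·(-1)) = (-22, -7)
w2 = Bw1 = ((-6)·(-22) + (-2)·(-7); (-2)·(-22) + (-1)·(-7)) = (146, 51)
w3 = Bw2 = (-978, -343)
Requested component of w3: -978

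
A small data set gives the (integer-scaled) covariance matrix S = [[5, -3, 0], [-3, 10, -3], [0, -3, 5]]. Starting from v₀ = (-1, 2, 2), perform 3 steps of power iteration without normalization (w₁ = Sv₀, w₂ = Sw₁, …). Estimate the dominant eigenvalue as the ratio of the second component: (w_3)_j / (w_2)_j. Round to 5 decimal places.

12.15183

w1 = Sv₀ = (-11, 17, 4)
w2 = Sw1 = (-106, 191, -31)
w3 = Sw2 = (-1103, 2321, -728)
Ratio at component: 2321 / 191 = 12.15183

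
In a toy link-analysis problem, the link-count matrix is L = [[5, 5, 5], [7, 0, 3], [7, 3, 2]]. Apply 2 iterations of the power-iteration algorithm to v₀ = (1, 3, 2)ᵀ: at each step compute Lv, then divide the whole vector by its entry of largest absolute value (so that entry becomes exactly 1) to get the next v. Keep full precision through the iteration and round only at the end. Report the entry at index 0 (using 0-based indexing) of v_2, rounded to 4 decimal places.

Lv0 = (30.00000, 13.00000, 20.00000); divide by 30.00000 → v1 = (1.00000, 0.43333, 0.66667)
Lv1 = (10.50000, 9.00000, 9.63333); divide by 10.50000 → v2 = (1.00000, 0.85714, 0.91746)
Requested entry of v2: 315/315 = 1.0000

1.0000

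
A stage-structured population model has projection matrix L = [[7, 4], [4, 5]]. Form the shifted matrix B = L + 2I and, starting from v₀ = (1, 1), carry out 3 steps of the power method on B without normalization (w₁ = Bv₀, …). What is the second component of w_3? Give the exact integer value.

1547

B = L + 2I has rows (9, 4); (4, 7)
w1 = Bv₀ = (9·1 + 4·1; 4·1 + 7·1) = (13, 11)
w2 = Bw1 = (9·13 + 4·11; 4·13 + 7·11) = (161, 129)
w3 = Bw2 = (1965, 1547)
Requested component of w3: 1547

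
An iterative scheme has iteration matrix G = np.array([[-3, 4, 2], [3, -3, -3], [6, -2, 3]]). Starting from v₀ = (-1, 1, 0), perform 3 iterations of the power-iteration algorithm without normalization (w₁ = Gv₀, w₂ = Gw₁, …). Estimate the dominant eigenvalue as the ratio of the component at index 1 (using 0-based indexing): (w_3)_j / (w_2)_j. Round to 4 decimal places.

w1 = Gv₀ = ((-3)·(-1) + 4·1 + 2·0; 3·(-1) + (-3)·1 + (-3)·0; 6·(-1) + (-2)·1 + 3·0) = (7, -6, -8)
w2 = Gw1 = ((-3)·7 + 4·(-6) + 2·(-8); 3·7 + (-3)·(-6) + (-3)·(-8); 6·7 + (-2)·(-6) + 3·(-8)) = (-61, 63, 30)
w3 = Gw2 = (495, -462, -402)
Ratio at component: -462 / 63 = -7.3333

λ ≈ -7.3333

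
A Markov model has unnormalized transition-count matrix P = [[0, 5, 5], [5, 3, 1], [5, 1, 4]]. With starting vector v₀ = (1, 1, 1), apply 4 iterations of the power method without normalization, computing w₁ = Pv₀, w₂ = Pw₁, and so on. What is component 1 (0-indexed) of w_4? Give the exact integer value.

w1 = Pv₀ = (0·1 + 5·1 + 5·1; 5·1 + 3·1 + 1·1; 5·1 + 1·1 + 4·1) = (10, 9, 10)
w2 = Pw1 = (0·10 + 5·9 + 5·10; 5·10 + 3·9 + 1·10; 5·10 + 1·9 + 4·10) = (95, 87, 99)
w3 = Pw2 = (930, 835, 958)
w4 = Pw3 = (8965, 8113, 9317)
The requested component of w4 is 8113.

8113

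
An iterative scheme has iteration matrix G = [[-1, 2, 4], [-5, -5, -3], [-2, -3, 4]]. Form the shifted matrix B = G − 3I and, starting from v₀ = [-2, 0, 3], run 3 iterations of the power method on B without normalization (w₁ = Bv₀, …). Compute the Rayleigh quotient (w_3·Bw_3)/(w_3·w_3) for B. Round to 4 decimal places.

B = G − 3I has rows (-4, 2, 4); (-5, -8, -3); (-2, -3, 1)
w1 = Bv₀ = ((-4)·(-2) + 2·0 + 4·3; (-5)·(-2) + (-8)·0 + (-3)·3; (-2)·(-2) + (-3)·0 + 1·3) = (20, 1, 7)
w2 = Bw1 = ((-4)·20 + 2·1 + 4·7; (-5)·20 + (-8)·1 + (-3)·7; (-2)·20 + (-3)·1 + 1·7) = (-50, -129, -36)
w3 = Bw2 = (-202, 1390, 451)
Bw3 = (5392, -11463, -3315)
w3·Bw3 = -18517819; w3·w3 = 2176305; μ ≈ -18517819/2176305 = -8.5088

-8.5088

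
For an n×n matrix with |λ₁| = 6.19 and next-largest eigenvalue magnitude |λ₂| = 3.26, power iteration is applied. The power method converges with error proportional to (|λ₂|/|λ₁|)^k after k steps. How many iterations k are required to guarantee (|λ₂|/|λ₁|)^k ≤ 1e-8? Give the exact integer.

|λ₂/λ₁| = 3.26/6.19 = 0.52666
Need k ≥ ln(1e-8) / ln(0.52666) = -18.4207 / -0.6412 ≈ 28.728
Smallest integer k satisfying the bound: 29

29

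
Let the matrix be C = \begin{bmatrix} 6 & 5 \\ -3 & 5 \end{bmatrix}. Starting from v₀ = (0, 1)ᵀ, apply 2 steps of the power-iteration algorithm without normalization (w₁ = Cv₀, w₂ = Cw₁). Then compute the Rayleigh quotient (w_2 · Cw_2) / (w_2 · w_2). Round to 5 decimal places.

w1 = Cv₀ = (5, 5)
w2 = Cw1 = (55, 10)
Cw2 = (380, -115)
w2·Cw2 = 55·380 + 10·(-115) = 19750; w2·w2 = 55·55 + 10·10 = 3125
λ ≈ 19750/3125 = 6.32000

λ ≈ 6.32000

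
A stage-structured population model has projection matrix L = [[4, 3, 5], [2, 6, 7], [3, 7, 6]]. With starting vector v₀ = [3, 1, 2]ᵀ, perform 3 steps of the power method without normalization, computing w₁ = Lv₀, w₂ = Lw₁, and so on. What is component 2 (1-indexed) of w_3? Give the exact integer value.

w1 = Lv₀ = (4·3 + 3·1 + 5·2; 2·3 + 6·1 + 7·2; 3·3 + 7·1 + 6·2) = (25, 26, 28)
w2 = Lw1 = (4·25 + 3·26 + 5·28; 2·25 + 6·26 + 7·28; 3·25 + 7·26 + 6·28) = (318, 402, 425)
w3 = Lw2 = (4603, 6023, 6318)
The requested component of w3 is 6023.

6023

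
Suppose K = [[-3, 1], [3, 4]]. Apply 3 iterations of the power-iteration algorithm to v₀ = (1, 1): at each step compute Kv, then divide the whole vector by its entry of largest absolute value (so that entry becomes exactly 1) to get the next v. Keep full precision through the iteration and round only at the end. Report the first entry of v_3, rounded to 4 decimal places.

Kv0 = (-2.00000, 7.00000); divide by 7.00000 → v1 = (-0.28571, 1.00000)
Kv1 = (1.85714, 3.14286); divide by 3.14286 → v2 = (0.59091, 1.00000)
Kv2 = (-0.77273, 5.77273); divide by 5.77273 → v3 = (-0.13386, 1.00000)
Requested entry of v3: -17/127 = -0.1339

-0.1339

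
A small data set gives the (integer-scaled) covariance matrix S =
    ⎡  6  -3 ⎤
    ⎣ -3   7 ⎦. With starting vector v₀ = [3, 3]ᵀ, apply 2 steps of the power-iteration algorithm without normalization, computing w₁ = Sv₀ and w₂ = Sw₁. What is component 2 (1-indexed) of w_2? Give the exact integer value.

57

w1 = Sv₀ = (9, 12)
w2 = Sw1 = (18, 57)
The requested component of w2 is 57.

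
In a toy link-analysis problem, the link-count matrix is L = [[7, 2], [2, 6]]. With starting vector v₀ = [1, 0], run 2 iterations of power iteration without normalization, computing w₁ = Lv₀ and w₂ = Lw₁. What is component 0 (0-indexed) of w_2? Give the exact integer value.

53

w1 = Lv₀ = (7·1 + 2·0; 2·1 + 6·0) = (7, 2)
w2 = Lw1 = (7·7 + 2·2; 2·7 + 6·2) = (53, 26)
The requested component of w2 is 53.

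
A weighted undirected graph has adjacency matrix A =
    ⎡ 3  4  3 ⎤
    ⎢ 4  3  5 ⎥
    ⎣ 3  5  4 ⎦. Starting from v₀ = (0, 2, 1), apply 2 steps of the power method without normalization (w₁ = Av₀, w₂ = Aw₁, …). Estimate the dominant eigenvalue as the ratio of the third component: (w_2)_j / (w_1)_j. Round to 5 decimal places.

λ ≈ 10.28571

w1 = Av₀ = (3·0 + 4·2 + 3·1; 4·0 + 3·2 + 5·1; 3·0 + 5·2 + 4·1) = (11, 11, 14)
w2 = Aw1 = (3·11 + 4·11 + 3·14; 4·11 + 3·11 + 5·14; 3·11 + 5·11 + 4·14) = (119, 147, 144)
Ratio at component: 144 / 14 = 10.28571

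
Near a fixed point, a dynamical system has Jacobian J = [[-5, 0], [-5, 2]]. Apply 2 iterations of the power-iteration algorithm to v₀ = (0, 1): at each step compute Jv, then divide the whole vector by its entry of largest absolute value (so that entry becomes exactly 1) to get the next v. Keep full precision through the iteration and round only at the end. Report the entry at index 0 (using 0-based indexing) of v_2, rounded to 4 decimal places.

0.0000

Jv0 = (0.00000, 2.00000); divide by 2.00000 → v1 = (0.00000, 1.00000)
Jv1 = (0.00000, 2.00000); divide by 2.00000 → v2 = (0.00000, 1.00000)
Requested entry of v2: 0/4 = 0.0000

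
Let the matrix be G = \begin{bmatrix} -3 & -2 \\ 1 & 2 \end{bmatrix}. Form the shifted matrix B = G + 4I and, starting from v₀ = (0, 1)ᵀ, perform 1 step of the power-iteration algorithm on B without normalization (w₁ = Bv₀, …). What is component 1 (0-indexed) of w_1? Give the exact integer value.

B = G + 4I has rows (1, -2); (1, 6)
w1 = Bv₀ = (-2, 6)
Requested component of w1: 6

6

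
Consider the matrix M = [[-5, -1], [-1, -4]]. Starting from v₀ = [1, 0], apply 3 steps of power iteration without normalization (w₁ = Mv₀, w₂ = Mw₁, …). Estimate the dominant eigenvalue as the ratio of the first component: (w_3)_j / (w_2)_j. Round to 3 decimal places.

w1 = Mv₀ = (-5, -1)
w2 = Mw1 = (26, 9)
w3 = Mw2 = (-139, -62)
Ratio at component: -139 / 26 = -5.346

-5.346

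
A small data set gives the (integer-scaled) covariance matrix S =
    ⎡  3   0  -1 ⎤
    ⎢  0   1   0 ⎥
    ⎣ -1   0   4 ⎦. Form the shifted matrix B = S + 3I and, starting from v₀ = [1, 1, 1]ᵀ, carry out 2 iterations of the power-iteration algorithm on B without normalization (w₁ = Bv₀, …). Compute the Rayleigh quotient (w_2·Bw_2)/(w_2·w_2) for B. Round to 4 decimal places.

μ ≈ 5.5825

B = S + 3I has rows (6, 0, -1); (0, 4, 0); (-1, 0, 7)
w1 = Bv₀ = (6·1 + 0·1 + (-1)·1; 0·1 + 4·1 + 0·1; (-1)·1 + 0·1 + 7·1) = (5, 4, 6)
w2 = Bw1 = (6·5 + 0·4 + (-1)·6; 0·5 + 4·4 + 0·6; (-1)·5 + 0·4 + 7·6) = (24, 16, 37)
Bw2 = (107, 64, 235)
w2·Bw2 = 12287; w2·w2 = 2201; μ ≈ 12287/2201 = 5.5825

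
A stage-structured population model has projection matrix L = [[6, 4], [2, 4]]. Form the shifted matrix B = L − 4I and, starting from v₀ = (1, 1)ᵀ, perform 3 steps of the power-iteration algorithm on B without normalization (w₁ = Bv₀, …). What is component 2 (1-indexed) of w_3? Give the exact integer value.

40

B = L − 4I has rows (2, 4); (2, 0)
w1 = Bv₀ = (2·1 + 4·1; 2·1 + 0·1) = (6, 2)
w2 = Bw1 = (2·6 + 4·2; 2·6 + 0·2) = (20, 12)
w3 = Bw2 = (88, 40)
Requested component of w3: 40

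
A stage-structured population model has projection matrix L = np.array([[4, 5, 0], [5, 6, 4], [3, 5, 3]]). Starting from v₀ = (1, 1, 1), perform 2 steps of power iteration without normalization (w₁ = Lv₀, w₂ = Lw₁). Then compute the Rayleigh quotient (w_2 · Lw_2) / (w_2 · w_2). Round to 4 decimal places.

λ ≈ 12.1005

w1 = Lv₀ = (4·1 + 5·1 + 0·1; 5·1 + 6·1 + 4·1; 3·1 + 5·1 + 3·1) = (9, 15, 11)
w2 = Lw1 = (4·9 + 5·15 + 0·11; 5·9 + 6·15 + 4·11; 3·9 + 5·15 + 3·11) = (111, 179, 135)
Lw2 = (1339, 2169, 1633)
w2·Lw2 = 111·1339 + 179·2169 + 135·1633 = 757335; w2·w2 = 111·111 + 179·179 + 135·135 = 62587
λ ≈ 757335/62587 = 12.1005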